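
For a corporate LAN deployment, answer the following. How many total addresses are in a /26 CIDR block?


Given: CIDR prefix /26
Host bits = 32 - 26 = 6
Total addresses = 2^6 = 64

64


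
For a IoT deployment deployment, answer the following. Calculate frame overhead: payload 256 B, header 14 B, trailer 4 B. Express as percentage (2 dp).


Given: payload = 256 B, header = 14 B, trailer = 4 B
Overhead bytes = header + trailer = 14 + 4 = 18
Total frame = payload + overhead = 256 + 18 = 274
Overhead % = 18 / 274 * 100 = 6.5693% -> 6.57% (2 dp)

6.57


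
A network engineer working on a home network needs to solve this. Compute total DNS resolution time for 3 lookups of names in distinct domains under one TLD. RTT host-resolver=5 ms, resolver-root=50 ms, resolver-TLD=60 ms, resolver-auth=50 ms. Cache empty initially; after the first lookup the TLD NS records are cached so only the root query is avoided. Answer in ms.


Lookup 1 (cold cache): local + root + TLD + auth = 5 + 50 + 60 + 50 = 165 ms
Lookups 2..3 (TLD NS cached -> skip root; new domain -> still ask TLD and auth): local + TLD + auth = 5 + 60 + 50 = 115 ms each
Remaining 2 lookups: 2 * 115 = 230 ms
Total = 165 + 230 = 395 ms

395


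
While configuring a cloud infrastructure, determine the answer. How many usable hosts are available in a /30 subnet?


Given: subnet mask /30
Host bits = 32 - 30 = 2
Total addresses = 2^2 = 4
Usable hosts = 4 - 2 (network + broadcast) = 2

2


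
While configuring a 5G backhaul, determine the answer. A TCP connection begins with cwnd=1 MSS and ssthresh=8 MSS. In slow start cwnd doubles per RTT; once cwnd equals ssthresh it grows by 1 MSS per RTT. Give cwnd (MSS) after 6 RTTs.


RTT 0: cwnd = 1 MSS (initial)
RTT 1: cwnd = 2 MSS (slow start, doubled)
RTT 2: cwnd = 4 MSS (slow start, doubled)
RTT 3: cwnd = 8 MSS (slow start, doubled)
RTT 4: cwnd = 9 MSS (congestion avoidance, +1)
RTT 5: cwnd = 10 MSS (congestion avoidance, +1)
RTT 6: cwnd = 11 MSS (congestion avoidance, +1)

11


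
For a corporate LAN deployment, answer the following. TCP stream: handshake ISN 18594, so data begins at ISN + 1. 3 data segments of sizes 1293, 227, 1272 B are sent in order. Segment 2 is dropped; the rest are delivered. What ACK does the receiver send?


SYN uses sequence number 18594; first data byte = ISN + 1 = 18595.
Segment 1: SEQ = 18595, len = 1293 B, covers [18595, 19887]
Segment 2: SEQ = 19888, len = 227 B, covers [19888, 20114] [LOST]
Segment 3: SEQ = 20115, len = 1272 B, covers [20115, 21386]
In-order data received: bytes [18595, 19887] (segments 1..1).
Segment 2 missing -> gap begins at byte 19888; later segments buffered out of order.
Cumulative ACK = next expected in-order byte = 18595 + 1293 = 19888

19888


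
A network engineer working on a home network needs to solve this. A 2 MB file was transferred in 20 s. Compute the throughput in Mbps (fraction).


Given: file = 2 MB, time = 20 s
File in Mb = 2 * 8 = 16 Mb
Throughput = 16 / 20 Mbps
Throughput = 4/5 Mbps

4/5


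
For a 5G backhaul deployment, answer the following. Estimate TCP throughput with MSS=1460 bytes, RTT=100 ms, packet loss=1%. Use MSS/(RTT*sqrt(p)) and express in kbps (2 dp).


Given: MSS = 1460 bytes, RTT = 100 ms, loss = 1%
RTT in seconds = 100 / 1000 = 0.1
Loss rate = 1% = 0.01
sqrt(loss) = sqrt(0.01) = 0.1
Throughput (bytes/s) = 1460 / (0.1 * 0.1) = 146000.0000
Throughput (kbps) = 146000.0000 * 8 / 1000 = 1168.000000 -> 1168.00 kbps (2 dp)

1168.00


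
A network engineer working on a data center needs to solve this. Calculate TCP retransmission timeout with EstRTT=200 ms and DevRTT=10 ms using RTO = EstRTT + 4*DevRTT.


Given: EstRTT = 200 ms, DevRTT = 10 ms
Timeout = EstRTT + 4 * DevRTT
4 * DevRTT = 4 * 10 = 40
Timeout = 200 + 40 = 240 ms

240


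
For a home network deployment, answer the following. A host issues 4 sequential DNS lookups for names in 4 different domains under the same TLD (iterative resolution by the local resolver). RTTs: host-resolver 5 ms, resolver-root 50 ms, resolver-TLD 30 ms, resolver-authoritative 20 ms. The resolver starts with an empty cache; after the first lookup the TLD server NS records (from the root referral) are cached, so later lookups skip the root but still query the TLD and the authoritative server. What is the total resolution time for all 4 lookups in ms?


Lookup 1 (cold cache): local + root + TLD + auth = 5 + 50 + 30 + 20 = 105 ms
Lookups 2..4 (TLD NS cached -> skip root; new domain -> still ask TLD and auth): local + TLD + auth = 5 + 30 + 20 = 55 ms each
Remaining 3 lookups: 3 * 55 = 165 ms
Total = 105 + 165 = 270 ms

270


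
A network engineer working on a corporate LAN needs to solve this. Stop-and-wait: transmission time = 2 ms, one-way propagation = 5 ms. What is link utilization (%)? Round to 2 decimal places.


Given: Ttrans = 2 ms, Tprop = 5 ms
RTT = 2 * Tprop = 2 * 5 = 10 ms
U = Ttrans / (Ttrans + RTT)
U = 2 / (2 + 10)
U = 2 / 12 = 0.166667
U% = 16.67%

16.67


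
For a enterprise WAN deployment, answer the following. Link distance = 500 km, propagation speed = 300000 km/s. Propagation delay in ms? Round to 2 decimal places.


Given: distance = 500 km, speed = 300000 km/s
Delay = distance / speed = 500 / 300000 seconds
Delay in ms = 500 * 1000 / 300000
Delay = 1.6667 ms
Rounded to 2 dp = 1.67 ms

1.67


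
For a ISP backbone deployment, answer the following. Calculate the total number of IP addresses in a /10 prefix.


Given: CIDR prefix /10
Host bits = 32 - 10 = 22
Total addresses = 2^22 = 4194304

4194304


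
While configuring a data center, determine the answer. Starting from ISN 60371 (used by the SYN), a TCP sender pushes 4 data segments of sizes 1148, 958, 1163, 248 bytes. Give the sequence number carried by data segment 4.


The SYN occupies sequence number ISN = 60371, so the first data byte is ISN + 1 = 60372.
SEQ of data segment i = (ISN + 1) + sum of payload sizes of segments 1..i-1.
Segment 1: SEQ = 60372, payload = 1148 bytes
Segment 2: SEQ = 61520, payload = 958 bytes
Segment 3: SEQ = 62478, payload = 1163 bytes
Segment 4: SEQ = 63641, payload = 248 bytes
SEQ of segment 4 = 60372 + 1148 + 958 + 1163 = 63641

63641


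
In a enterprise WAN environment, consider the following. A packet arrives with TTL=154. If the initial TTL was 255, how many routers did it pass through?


Given: initial TTL = 255, received TTL = 154
Hops = initial TTL - received TTL
Hops = 255 - 154 = 101

101


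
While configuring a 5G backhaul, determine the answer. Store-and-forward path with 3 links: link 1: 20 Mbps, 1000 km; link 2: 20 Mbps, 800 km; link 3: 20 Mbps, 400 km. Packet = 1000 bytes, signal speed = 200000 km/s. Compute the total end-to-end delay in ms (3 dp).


Packet = 1000 bytes = 8000 bits. Store-and-forward: sum (t_trans + t_prop) per link.
Link 1: t_trans = 8000/(20*10^6) s = 0.4000 ms; t_prop = 1000/200000 s = 5.0000 ms; subtotal = 5.4000 ms
Link 2: t_trans = 8000/(20*10^6) s = 0.4000 ms; t_prop = 800/200000 s = 4.0000 ms; subtotal = 4.4000 ms
Link 3: t_trans = 8000/(20*10^6) s = 0.4000 ms; t_prop = 400/200000 s = 2.0000 ms; subtotal = 2.4000 ms
End-to-end = 5.4000 + 4.4000 + 2.4000 = 12.2000 ms -> 12.200 ms (3 dp)

12.200


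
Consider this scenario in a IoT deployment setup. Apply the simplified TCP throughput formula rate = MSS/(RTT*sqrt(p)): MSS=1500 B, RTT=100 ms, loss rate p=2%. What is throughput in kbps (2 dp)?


Given: MSS = 1500 bytes, RTT = 100 ms, loss = 2%
RTT in seconds = 100 / 1000 = 0.1
Loss rate = 2% = 0.02
sqrt(loss) = sqrt(0.02) = 0.141421356237
Throughput (bytes/s) = 1500 / (0.1 * 0.141421356237) = 106066.0172
Throughput (kbps) = 106066.0172 * 8 / 1000 = 848.528137 -> 848.53 kbps (2 dp)

848.53


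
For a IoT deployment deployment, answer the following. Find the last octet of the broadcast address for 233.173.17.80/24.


Given: IP = 233.173.17.80, prefix = /24
Host bits = 32 - 24 = 8
Network last octet = 80 AND mask = 0
Host part size = 2^8 - 1 = 255
Broadcast last octet = 0 OR 255 = 255

255


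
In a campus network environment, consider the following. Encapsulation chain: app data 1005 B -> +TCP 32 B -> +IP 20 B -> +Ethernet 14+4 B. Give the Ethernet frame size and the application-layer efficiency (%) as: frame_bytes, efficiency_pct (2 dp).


TCP segment = 1005 + 32 = 1037 B
IP packet = 1037 + 20 = 1057 B
Ethernet frame = 1057 + 14 + 4 = 1075 B
Efficiency = app / frame = 1005 / 1075 = 0.934884 = 93.4884% -> 93.49% (2 dp)

1075, 93.49


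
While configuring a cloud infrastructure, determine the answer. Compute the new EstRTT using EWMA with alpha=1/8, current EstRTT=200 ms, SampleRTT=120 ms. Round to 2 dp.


Given: EstRTT = 200 ms, SampleRTT = 120 ms, alpha = 1/8
New EstRTT = (1 - alpha) * EstRTT + alpha * SampleRTT
(7/8) * 200 = 175
(1/8) * 120 = 15
New EstRTT = 175 + 15 = 190 ms -> 190.00 ms (2 dp)

190.00


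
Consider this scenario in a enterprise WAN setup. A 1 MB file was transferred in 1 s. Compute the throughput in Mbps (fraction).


Given: file = 1 MB, time = 1 s
File in Mb = 1 * 8 = 8 Mb
Throughput = 8 / 1 Mbps
Throughput = 8 Mbps

8


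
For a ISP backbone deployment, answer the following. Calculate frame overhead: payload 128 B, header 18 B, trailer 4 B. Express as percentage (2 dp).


Given: payload = 128 B, header = 18 B, trailer = 4 B
Overhead bytes = header + trailer = 18 + 4 = 22
Total frame = payload + overhead = 128 + 22 = 150
Overhead % = 22 / 150 * 100 = 14.6667% -> 14.67% (2 dp)

14.67


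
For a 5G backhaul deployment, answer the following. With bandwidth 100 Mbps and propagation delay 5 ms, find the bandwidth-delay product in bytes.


Given: bandwidth = 100 Mbps, delay = 5 ms
BDP in bits = 100 * 10^6 * 5 / 1000
BDP in bits = 500000
BDP in bytes = 500000 / 8 = 62500

62500


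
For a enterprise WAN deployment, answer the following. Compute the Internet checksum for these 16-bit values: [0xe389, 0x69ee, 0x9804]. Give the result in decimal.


Given words: [0xe389, 0x69ee, 0x9804]
Step 1: Sum all words
Raw sum = 58249 + 27118 + 38916 = 124283
Step 2: Fold carry: (58747 + 1) = 58748
One's complement = ~58748 & 0xFFFF = 6787

6787


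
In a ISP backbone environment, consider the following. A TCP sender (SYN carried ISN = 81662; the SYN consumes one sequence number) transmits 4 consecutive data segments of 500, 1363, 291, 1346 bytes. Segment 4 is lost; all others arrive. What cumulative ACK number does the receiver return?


SYN uses sequence number 81662; first data byte = ISN + 1 = 81663.
Segment 1: SEQ = 81663, len = 500 B, covers [81663, 82162]
Segment 2: SEQ = 82163, len = 1363 B, covers [82163, 83525]
Segment 3: SEQ = 83526, len = 291 B, covers [83526, 83816]
Segment 4: SEQ = 83817, len = 1346 B, covers [83817, 85162] [LOST]
In-order data received: bytes [81663, 83816] (segments 1..3).
Segment 4 missing -> gap begins at byte 83817.
Cumulative ACK = next expected in-order byte = 81663 + 500 + 1363 + 291 = 83817

83817


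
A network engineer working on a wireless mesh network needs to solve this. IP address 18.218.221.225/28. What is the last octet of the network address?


Given: IP = 18.218.221.225, prefix = /28
Subnet mask = 255.255.255.240
Last octet of IP: 225
Last octet of mask: 240
Network last octet = 225 AND 240 = 224

224


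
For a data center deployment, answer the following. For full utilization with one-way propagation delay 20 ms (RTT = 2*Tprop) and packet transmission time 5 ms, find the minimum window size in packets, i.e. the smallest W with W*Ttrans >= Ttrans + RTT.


Given: Ttrans = 5 ms, RTT = 40 ms (= 2 * Tprop, Tprop = 20 ms)
Time until first ACK returns = Ttrans + RTT = 5 + 40 = 45 ms
Need W * Ttrans >= Ttrans + RTT  ->  W >= (Ttrans + RTT) / Ttrans
(Ttrans + RTT) / Ttrans = 45 / 5 = 9
W_min = ceil(9) = 9

9


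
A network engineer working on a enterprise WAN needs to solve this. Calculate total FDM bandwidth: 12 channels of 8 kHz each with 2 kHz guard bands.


Given: 12 channels, 8 kHz each, guard = 2 kHz
Channel bandwidth = 12 * 8 = 96 kHz
Guard bands = 11 gaps * 2 kHz = 22 kHz
Total = 96 + 22 = 118 kHz

118


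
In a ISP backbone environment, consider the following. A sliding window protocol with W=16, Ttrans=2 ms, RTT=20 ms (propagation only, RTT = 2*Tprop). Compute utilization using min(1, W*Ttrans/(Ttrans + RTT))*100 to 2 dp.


Given: W = 16, Ttrans = 2 ms, RTT = 20 ms (= 2 * Tprop, Tprop = 10 ms)
Cycle time = Ttrans + RTT = 2 + 20 = 22 ms (first packet sent until its ACK returns)
W * Ttrans = 16 * 2 = 32 ms of sending per cycle
W * Ttrans / (Ttrans + RTT) = 32 / 22 = 1.454545
U = min(1, 1.454545) = 1.000000
U% = 100.00%

100.00


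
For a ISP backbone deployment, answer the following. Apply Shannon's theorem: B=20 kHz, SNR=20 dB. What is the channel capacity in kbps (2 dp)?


Given: B = 20 kHz, SNR = 20 dB
SNR linear = 10^(20/10) = 100
1 + SNR = 101
log2(101) = 6.6582114828
C = 20 * 1000 * 6.6582114828 = 133164.2297 bps
C = 133.164230 kbps -> 133.16 kbps (2 dp)

133.16


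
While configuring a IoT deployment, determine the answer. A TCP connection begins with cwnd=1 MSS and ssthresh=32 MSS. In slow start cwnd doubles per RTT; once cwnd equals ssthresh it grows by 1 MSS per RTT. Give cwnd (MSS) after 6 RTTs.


RTT 0: cwnd = 1 MSS (initial)
RTT 1: cwnd = 2 MSS (slow start, doubled)
RTT 2: cwnd = 4 MSS (slow start, doubled)
RTT 3: cwnd = 8 MSS (slow start, doubled)
RTT 4: cwnd = 16 MSS (slow start, doubled)
RTT 5: cwnd = 32 MSS (slow start, doubled)
RTT 6: cwnd = 33 MSS (congestion avoidance, +1)

33


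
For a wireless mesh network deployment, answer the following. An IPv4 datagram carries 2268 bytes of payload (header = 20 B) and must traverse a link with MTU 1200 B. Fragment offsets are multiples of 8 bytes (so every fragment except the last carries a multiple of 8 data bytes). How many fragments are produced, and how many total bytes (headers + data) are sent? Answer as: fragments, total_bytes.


Max data per non-final fragment = floor((MTU - header)/8)*8 = floor((1200 - 20)/8)*8 = floor(1180/8)*8 = 1176 B
Final fragment needs no 8-byte alignment: it can carry up to MTU - header = 1180 B
Non-final fragments needed = ceil((payload - 1180) / 1176) = ceil(1088/1176) = ceil(0.9252) = 1
Number of fragments = 1 + 1 = 2
Fragment sizes (data): 1 * 1176 B + 1092 B (last, 1092 <= 1180 OK)
Total bytes sent = payload + n_frags * header = 2268 + 2*20 = 2268 + 40 = 2308 B

2, 2308


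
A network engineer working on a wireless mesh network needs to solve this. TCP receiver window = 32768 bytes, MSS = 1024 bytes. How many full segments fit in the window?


Given: RWND = 32768 bytes, MSS = 1024 bytes
Full segments = floor(RWND / MSS)
Full segments = floor(32768 / 1024)
Full segments = floor(32.0) = 32

32


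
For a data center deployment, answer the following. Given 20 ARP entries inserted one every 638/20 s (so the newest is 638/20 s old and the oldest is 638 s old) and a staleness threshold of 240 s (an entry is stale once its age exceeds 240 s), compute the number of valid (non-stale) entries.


Ages are k * 638/20 s for k = 1..20 (spacing = 31.9000 s).
Entry k is valid iff k * 638/20 <= 240 iff k <= 20 * 240 / 638 = 7.5235
n_valid = floor(7.5235) = 7
(n_stale = 20 - 7 = 13)

7


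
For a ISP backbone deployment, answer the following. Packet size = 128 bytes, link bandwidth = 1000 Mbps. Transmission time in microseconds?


Given: packet = 128 bytes, bandwidth = 1000 Mbps
Packet in bits = 128 * 8 = 1024 bits
Bandwidth = 1000 * 10^6 = 1000000000 bps
Time = 1024 / 1000000000 seconds
Time in us = 1024 * 10^6 / 1000000000 = 1.024

1.024


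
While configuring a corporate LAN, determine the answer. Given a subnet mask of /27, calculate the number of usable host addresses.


Given: subnet mask /27
Host bits = 32 - 27 = 5
Total addresses = 2^5 = 32
Usable hosts = 32 - 2 (network + broadcast) = 30

30


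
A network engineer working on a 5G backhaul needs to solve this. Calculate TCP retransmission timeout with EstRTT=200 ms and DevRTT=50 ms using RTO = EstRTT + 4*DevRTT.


Given: EstRTT = 200 ms, DevRTT = 50 ms
Timeout = EstRTT + 4 * DevRTT
4 * DevRTT = 4 * 50 = 200
Timeout = 200 + 200 = 400 ms

400


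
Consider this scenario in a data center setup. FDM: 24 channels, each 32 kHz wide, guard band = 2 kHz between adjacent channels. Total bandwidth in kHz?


Given: 24 channels, 32 kHz each, guard = 2 kHz
Channel bandwidth = 24 * 32 = 768 kHz
Guard bands = 23 gaps * 2 kHz = 46 kHz
Total = 768 + 46 = 814 kHz

814


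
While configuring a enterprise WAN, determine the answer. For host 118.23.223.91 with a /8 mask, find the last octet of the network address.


Given: IP = 118.23.223.91, prefix = /8
Subnet mask = 255.0.0.0
Last octet of IP: 91
Last octet of mask: 0
Network last octet = 91 AND 0 = 0

0


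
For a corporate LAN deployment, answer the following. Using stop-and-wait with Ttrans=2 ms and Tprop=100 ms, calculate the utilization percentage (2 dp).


Given: Ttrans = 2 ms, Tprop = 100 ms
RTT = 2 * Tprop = 2 * 100 = 200 ms
U = Ttrans / (Ttrans + RTT)
U = 2 / (2 + 200)
U = 2 / 202 = 0.009901
U% = 0.99%

0.99


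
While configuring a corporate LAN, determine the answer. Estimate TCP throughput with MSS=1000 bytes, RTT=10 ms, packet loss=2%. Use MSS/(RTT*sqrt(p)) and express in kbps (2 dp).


Given: MSS = 1000 bytes, RTT = 10 ms, loss = 2%
RTT in seconds = 10 / 1000 = 0.01
Loss rate = 2% = 0.02
sqrt(loss) = sqrt(0.02) = 0.141421356237
Throughput (bytes/s) = 1000 / (0.01 * 0.141421356237) = 707106.7812
Throughput (kbps) = 707106.7812 * 8 / 1000 = 5656.854249 -> 5656.85 kbps (2 dp)

5656.85


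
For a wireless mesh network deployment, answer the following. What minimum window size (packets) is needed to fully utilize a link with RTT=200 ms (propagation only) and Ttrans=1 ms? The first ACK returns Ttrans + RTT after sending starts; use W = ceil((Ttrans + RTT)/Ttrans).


Given: Ttrans = 1 ms, RTT = 200 ms (= 2 * Tprop, Tprop = 100 ms)
Time until first ACK returns = Ttrans + RTT = 1 + 200 = 201 ms
Need W * Ttrans >= Ttrans + RTT  ->  W >= (Ttrans + RTT) / Ttrans
(Ttrans + RTT) / Ttrans = 201 / 1 = 201
W_min = ceil(201) = 201

201


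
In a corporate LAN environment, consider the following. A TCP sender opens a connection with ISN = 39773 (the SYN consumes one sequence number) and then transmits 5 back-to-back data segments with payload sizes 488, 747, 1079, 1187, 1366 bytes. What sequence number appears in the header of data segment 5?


The SYN occupies sequence number ISN = 39773, so the first data byte is ISN + 1 = 39774.
SEQ of data segment i = (ISN + 1) + sum of payload sizes of segments 1..i-1.
Segment 1: SEQ = 39774, payload = 488 bytes
Segment 2: SEQ = 40262, payload = 747 bytes
Segment 3: SEQ = 41009, payload = 1079 bytes
Segment 4: SEQ = 42088, payload = 1187 bytes
Segment 5: SEQ = 43275, payload = 1366 bytes
SEQ of segment 5 = 39774 + 488 + 747 + 1079 + 1187 = 43275

43275


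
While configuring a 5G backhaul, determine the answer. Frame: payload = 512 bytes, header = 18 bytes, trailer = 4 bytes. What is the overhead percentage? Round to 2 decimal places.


Given: payload = 512 B, header = 18 B, trailer = 4 B
Overhead bytes = header + trailer = 18 + 4 = 22
Total frame = payload + overhead = 512 + 22 = 534
Overhead % = 22 / 534 * 100 = 4.1199% -> 4.12% (2 dp)

4.12


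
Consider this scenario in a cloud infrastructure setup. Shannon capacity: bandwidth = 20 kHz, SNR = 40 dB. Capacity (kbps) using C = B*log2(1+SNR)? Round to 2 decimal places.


Given: B = 20 kHz, SNR = 40 dB
SNR linear = 10^(40/10) = 10000
1 + SNR = 10001
log2(10001) = 13.2878566418
C = 20 * 1000 * 13.2878566418 = 265757.1328 bps
C = 265.757133 kbps -> 265.76 kbps (2 dp)

265.76


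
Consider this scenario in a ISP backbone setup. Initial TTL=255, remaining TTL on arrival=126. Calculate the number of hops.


Given: initial TTL = 255, received TTL = 126
Hops = initial TTL - received TTL
Hops = 255 - 126 = 129

129


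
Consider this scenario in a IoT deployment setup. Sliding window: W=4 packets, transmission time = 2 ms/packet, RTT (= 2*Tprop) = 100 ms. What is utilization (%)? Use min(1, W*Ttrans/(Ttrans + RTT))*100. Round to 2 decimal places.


Given: W = 4, Ttrans = 2 ms, RTT = 100 ms (= 2 * Tprop, Tprop = 50 ms)
Cycle time = Ttrans + RTT = 2 + 100 = 102 ms (first packet sent until its ACK returns)
W * Ttrans = 4 * 2 = 8 ms of sending per cycle
W * Ttrans / (Ttrans + RTT) = 8 / 102 = 0.078431
U = min(1, 0.078431) = 0.078431
U% = 7.84%

7.84


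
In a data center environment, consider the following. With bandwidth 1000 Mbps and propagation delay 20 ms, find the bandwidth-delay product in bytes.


Given: bandwidth = 1000 Mbps, delay = 20 ms
BDP in bits = 1000 * 10^6 * 20 / 1000
BDP in bits = 20000000
BDP in bytes = 20000000 / 8 = 2500000

2500000


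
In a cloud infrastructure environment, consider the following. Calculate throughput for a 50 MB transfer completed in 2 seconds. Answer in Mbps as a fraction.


Given: file = 50 MB, time = 2 s
File in Mb = 50 * 8 = 400 Mb
Throughput = 400 / 2 Mbps
Throughput = 200 Mbps

200


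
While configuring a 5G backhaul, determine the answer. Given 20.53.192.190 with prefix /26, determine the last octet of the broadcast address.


Given: IP = 20.53.192.190, prefix = /26
Host bits = 32 - 26 = 6
Network last octet = 190 AND mask = 128
Host part size = 2^6 - 1 = 63
Broadcast last octet = 128 OR 63 = 191

191


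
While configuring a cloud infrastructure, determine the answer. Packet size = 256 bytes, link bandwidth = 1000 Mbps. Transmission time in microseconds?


Given: packet = 256 bytes, bandwidth = 1000 Mbps
Packet in bits = 256 * 8 = 2048 bits
Bandwidth = 1000 * 10^6 = 1000000000 bps
Time = 2048 / 1000000000 seconds
Time in us = 2048 * 10^6 / 1000000000 = 2.048

2.048


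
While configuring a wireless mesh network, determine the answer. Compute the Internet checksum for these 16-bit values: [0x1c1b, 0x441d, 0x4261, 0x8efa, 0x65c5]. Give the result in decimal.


Given words: [0x1c1b, 0x441d, 0x4261, 0x8efa, 0x65c5]
Step 1: Sum all words
Raw sum = 7195 + 17437 + 16993 + 36602 + 26053 = 104280
Step 2: Fold carry: (38744 + 1) = 38745
One's complement = ~38745 & 0xFFFF = 26790

26790


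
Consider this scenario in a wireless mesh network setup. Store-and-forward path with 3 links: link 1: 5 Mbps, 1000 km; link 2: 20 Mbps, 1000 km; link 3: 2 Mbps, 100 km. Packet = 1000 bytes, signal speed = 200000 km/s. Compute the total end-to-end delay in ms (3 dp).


Packet = 1000 bytes = 8000 bits. Store-and-forward: sum (t_trans + t_prop) per link.
Link 1: t_trans = 8000/(5*10^6) s = 1.6000 ms; t_prop = 1000/200000 s = 5.0000 ms; subtotal = 6.6000 ms
Link 2: t_trans = 8000/(20*10^6) s = 0.4000 ms; t_prop = 1000/200000 s = 5.0000 ms; subtotal = 5.4000 ms
Link 3: t_trans = 8000/(2*10^6) s = 4.0000 ms; t_prop = 100/200000 s = 0.5000 ms; subtotal = 4.5000 ms
End-to-end = 6.6000 + 5.4000 + 4.5000 = 16.5000 ms -> 16.500 ms (3 dp)

16.500


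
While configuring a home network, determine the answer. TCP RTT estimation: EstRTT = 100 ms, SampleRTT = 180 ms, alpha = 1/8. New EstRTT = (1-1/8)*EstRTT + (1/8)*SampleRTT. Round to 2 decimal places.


Given: EstRTT = 100 ms, SampleRTT = 180 ms, alpha = 1/8
New EstRTT = (1 - alpha) * EstRTT + alpha * SampleRTT
(7/8) * 100 = 87.5
(1/8) * 180 = 22.5
New EstRTT = 87.5 + 22.5 = 110 ms -> 110.00 ms (2 dp)

110.00


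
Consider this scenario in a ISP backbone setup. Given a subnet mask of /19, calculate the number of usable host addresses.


Given: subnet mask /19
Host bits = 32 - 19 = 13
Total addresses = 2^13 = 8192
Usable hosts = 8192 - 2 (network + broadcast) = 8190

8190


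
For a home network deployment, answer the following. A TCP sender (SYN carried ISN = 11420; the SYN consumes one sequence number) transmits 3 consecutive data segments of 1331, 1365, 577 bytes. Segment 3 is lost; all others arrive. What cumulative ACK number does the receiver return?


SYN uses sequence number 11420; first data byte = ISN + 1 = 11421.
Segment 1: SEQ = 11421, len = 1331 B, covers [11421, 12751]
Segment 2: SEQ = 12752, len = 1365 B, covers [12752, 14116]
Segment 3: SEQ = 14117, len = 577 B, covers [14117, 14693] [LOST]
In-order data received: bytes [11421, 14116] (segments 1..2).
Segment 3 missing -> gap begins at byte 14117.
Cumulative ACK = next expected in-order byte = 11421 + 1331 + 1365 = 14117

14117


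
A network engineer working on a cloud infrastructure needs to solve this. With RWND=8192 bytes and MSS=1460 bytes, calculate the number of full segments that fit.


Given: RWND = 8192 bytes, MSS = 1460 bytes
Full segments = floor(RWND / MSS)
Full segments = floor(8192 / 1460)
Full segments = floor(5.611) = 5

5


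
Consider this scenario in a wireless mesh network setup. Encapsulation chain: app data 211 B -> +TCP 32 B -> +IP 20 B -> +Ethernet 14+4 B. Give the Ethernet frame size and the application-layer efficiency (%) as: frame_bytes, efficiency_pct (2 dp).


TCP segment = 211 + 32 = 243 B
IP packet = 243 + 20 = 263 B
Ethernet frame = 263 + 14 + 4 = 281 B
Efficiency = app / frame = 211 / 281 = 0.750890 = 75.0890% -> 75.09% (2 dp)

281, 75.09


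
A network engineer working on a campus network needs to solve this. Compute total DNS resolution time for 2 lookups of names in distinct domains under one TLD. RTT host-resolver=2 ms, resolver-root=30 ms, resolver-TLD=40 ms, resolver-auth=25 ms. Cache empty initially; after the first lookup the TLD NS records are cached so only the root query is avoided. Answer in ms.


Lookup 1 (cold cache): local + root + TLD + auth = 2 + 30 + 40 + 25 = 97 ms
Lookups 2..2 (TLD NS cached -> skip root; new domain -> still ask TLD and auth): local + TLD + auth = 2 + 40 + 25 = 67 ms each
Remaining 1 lookups: 1 * 67 = 67 ms
Total = 97 + 67 = 164 ms

164


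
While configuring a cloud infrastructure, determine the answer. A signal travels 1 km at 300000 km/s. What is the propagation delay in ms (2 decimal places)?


Given: distance = 1 km, speed = 300000 km/s
Delay = distance / speed = 1 / 300000 seconds
Delay in ms = 1 * 1000 / 300000
Delay = 0.0033 ms
Rounded to 2 dp = 0.00 ms

0.00


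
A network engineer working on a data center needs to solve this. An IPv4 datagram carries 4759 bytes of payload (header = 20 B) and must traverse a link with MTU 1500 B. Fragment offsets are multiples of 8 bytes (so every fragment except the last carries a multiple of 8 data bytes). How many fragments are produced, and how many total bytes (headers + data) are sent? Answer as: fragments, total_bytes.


Max data per non-final fragment = floor((MTU - header)/8)*8 = floor((1500 - 20)/8)*8 = floor(1480/8)*8 = 1480 B
Final fragment needs no 8-byte alignment: it can carry up to MTU - header = 1480 B
Non-final fragments needed = ceil((payload - 1480) / 1480) = ceil(3279/1480) = ceil(2.2155) = 3
Number of fragments = 3 + 1 = 4
Fragment sizes (data): 3 * 1480 B + 319 B (last, 319 <= 1480 OK)
Total bytes sent = payload + n_frags * header = 4759 + 4*20 = 4759 + 80 = 4839 B

4, 4839


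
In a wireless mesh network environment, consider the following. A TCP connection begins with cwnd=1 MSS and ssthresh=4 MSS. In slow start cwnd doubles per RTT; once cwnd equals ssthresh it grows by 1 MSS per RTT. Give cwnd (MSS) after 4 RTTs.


RTT 0: cwnd = 1 MSS (initial)
RTT 1: cwnd = 2 MSS (slow start, doubled)
RTT 2: cwnd = 4 MSS (slow start, doubled)
RTT 3: cwnd = 5 MSS (congestion avoidance, +1)
RTT 4: cwnd = 6 MSS (congestion avoidance, +1)

6


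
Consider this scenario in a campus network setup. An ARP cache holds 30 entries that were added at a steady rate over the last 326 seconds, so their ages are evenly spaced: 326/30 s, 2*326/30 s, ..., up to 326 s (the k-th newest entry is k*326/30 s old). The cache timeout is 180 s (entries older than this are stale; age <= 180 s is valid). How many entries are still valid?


Ages are k * 326/30 s for k = 1..30 (spacing = 10.8667 s).
Entry k is valid iff k * 326/30 <= 180 iff k <= 30 * 180 / 326 = 16.5644
n_valid = floor(16.5644) = 16
(n_stale = 30 - 16 = 14)

16


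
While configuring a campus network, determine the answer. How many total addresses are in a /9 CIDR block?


Given: CIDR prefix /9
Host bits = 32 - 9 = 23
Total addresses = 2^23 = 8388608

8388608


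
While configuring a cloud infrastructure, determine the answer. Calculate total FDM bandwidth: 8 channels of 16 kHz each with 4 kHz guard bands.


Given: 8 channels, 16 kHz each, guard = 4 kHz
Channel bandwidth = 8 * 16 = 128 kHz
Guard bands = 7 gaps * 4 kHz = 28 kHz
Total = 128 + 28 = 156 kHz

156


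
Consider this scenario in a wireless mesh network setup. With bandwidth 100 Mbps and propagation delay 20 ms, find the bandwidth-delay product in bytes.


Given: bandwidth = 100 Mbps, delay = 20 ms
BDP in bits = 100 * 10^6 * 20 / 1000
BDP in bits = 2000000
BDP in bytes = 2000000 / 8 = 250000

250000


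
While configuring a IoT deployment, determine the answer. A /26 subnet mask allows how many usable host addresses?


Given: subnet mask /26
Host bits = 32 - 26 = 6
Total addresses = 2^6 = 64
Usable hosts = 64 - 2 (network + broadcast) = 62

62


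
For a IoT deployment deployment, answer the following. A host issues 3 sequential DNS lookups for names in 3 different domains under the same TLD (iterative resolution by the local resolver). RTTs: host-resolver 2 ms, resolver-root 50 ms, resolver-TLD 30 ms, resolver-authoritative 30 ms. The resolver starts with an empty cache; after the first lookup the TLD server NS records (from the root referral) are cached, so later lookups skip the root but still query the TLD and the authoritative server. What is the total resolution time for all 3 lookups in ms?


Lookup 1 (cold cache): local + root + TLD + auth = 2 + 50 + 30 + 30 = 112 ms
Lookups 2..3 (TLD NS cached -> skip root; new domain -> still ask TLD and auth): local + TLD + auth = 2 + 30 + 30 = 62 ms each
Remaining 2 lookups: 2 * 62 = 124 ms
Total = 112 + 124 = 236 ms

236


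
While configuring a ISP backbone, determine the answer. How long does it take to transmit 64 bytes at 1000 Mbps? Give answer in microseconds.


Given: packet = 64 bytes, bandwidth = 1000 Mbps
Packet in bits = 64 * 8 = 512 bits
Bandwidth = 1000 * 10^6 = 1000000000 bps
Time = 512 / 1000000000 seconds
Time in us = 512 * 10^6 / 1000000000 = 0.512

0.512


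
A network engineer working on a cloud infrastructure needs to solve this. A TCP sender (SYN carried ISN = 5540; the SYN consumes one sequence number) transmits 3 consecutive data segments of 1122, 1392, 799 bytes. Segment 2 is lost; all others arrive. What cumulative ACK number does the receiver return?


SYN uses sequence number 5540; first data byte = ISN + 1 = 5541.
Segment 1: SEQ = 5541, len = 1122 B, covers [5541, 6662]
Segment 2: SEQ = 6663, len = 1392 B, covers [6663, 8054] [LOST]
Segment 3: SEQ = 8055, len = 799 B, covers [8055, 8853]
In-order data received: bytes [5541, 6662] (segments 1..1).
Segment 2 missing -> gap begins at byte 6663; later segments buffered out of order.
Cumulative ACK = next expected in-order byte = 5541 + 1122 = 6663

6663


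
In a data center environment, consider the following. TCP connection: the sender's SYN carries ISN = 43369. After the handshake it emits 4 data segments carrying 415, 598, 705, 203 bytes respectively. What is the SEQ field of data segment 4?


The SYN occupies sequence number ISN = 43369, so the first data byte is ISN + 1 = 43370.
SEQ of data segment i = (ISN + 1) + sum of payload sizes of segments 1..i-1.
Segment 1: SEQ = 43370, payload = 415 bytes
Segment 2: SEQ = 43785, payload = 598 bytes
Segment 3: SEQ = 44383, payload = 705 bytes
Segment 4: SEQ = 45088, payload = 203 bytes
SEQ of segment 4 = 43370 + 415 + 598 + 705 = 45088

45088


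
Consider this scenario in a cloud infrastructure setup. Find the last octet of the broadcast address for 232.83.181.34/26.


Given: IP = 232.83.181.34, prefix = /26
Host bits = 32 - 26 = 6
Network last octet = 34 AND mask = 0
Host part size = 2^6 - 1 = 63
Broadcast last octet = 0 OR 63 = 63

63


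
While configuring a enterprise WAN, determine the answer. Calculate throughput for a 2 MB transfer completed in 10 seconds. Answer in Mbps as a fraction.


Given: file = 2 MB, time = 10 s
File in Mb = 2 * 8 = 16 Mb
Throughput = 16 / 10 Mbps
Throughput = 8/5 Mbps

8/5


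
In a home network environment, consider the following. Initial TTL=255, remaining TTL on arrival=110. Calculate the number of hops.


Given: initial TTL = 255, received TTL = 110
Hops = initial TTL - received TTL
Hops = 255 - 110 = 145

145


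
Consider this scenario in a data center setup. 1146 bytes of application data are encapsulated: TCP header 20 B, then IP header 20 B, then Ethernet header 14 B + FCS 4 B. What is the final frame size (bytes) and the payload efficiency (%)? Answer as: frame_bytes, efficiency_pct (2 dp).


TCP segment = 1146 + 20 = 1166 B
IP packet = 1166 + 20 = 1186 B
Ethernet frame = 1186 + 14 + 4 = 1204 B
Efficiency = app / frame = 1146 / 1204 = 0.951827 = 95.1827% -> 95.18% (2 dp)

1204, 95.18


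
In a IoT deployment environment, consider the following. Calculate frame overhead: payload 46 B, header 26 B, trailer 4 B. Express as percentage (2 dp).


Given: payload = 46 B, header = 26 B, trailer = 4 B
Overhead bytes = header + trailer = 26 + 4 = 30
Total frame = payload + overhead = 46 + 30 = 76
Overhead % = 30 / 76 * 100 = 39.4737% -> 39.47% (2 dp)

39.47


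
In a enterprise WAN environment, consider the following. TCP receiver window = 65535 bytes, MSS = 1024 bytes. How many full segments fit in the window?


Given: RWND = 65535 bytes, MSS = 1024 bytes
Full segments = floor(RWND / MSS)
Full segments = floor(65535 / 1024)
Full segments = floor(63.999) = 63

63


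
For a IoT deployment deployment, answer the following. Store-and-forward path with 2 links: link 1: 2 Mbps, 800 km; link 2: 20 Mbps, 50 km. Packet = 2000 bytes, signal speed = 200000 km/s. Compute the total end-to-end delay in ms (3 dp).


Packet = 2000 bytes = 16000 bits. Store-and-forward: sum (t_trans + t_prop) per link.
Link 1: t_trans = 16000/(2*10^6) s = 8.0000 ms; t_prop = 800/200000 s = 4.0000 ms; subtotal = 12.0000 ms
Link 2: t_trans = 16000/(20*10^6) s = 0.8000 ms; t_prop = 50/200000 s = 0.2500 ms; subtotal = 1.0500 ms
End-to-end = 12.0000 + 1.0500 = 13.0500 ms -> 13.050 ms (3 dp)

13.050


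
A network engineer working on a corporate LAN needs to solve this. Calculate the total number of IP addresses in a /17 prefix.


Given: CIDR prefix /17
Host bits = 32 - 17 = 15
Total addresses = 2^15 = 32768

32768


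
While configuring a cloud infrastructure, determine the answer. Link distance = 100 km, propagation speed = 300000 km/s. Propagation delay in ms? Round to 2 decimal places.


Given: distance = 100 km, speed = 300000 km/s
Delay = distance / speed = 100 / 300000 seconds
Delay in ms = 100 * 1000 / 300000
Delay = 0.3333 ms
Rounded to 2 dp = 0.33 ms

0.33


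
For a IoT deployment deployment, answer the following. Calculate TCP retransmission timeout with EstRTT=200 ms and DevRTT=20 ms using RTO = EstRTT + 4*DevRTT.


Given: EstRTT = 200 ms, DevRTT = 20 ms
Timeout = EstRTT + 4 * DevRTT
4 * DevRTT = 4 * 20 = 80
Timeout = 200 + 80 = 280 ms

280


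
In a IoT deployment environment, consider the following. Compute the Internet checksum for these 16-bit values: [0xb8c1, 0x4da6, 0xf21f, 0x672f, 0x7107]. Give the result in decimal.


Given words: [0xb8c1, 0x4da6, 0xf21f, 0x672f, 0x7107]
Step 1: Sum all words
Raw sum = 47297 + 19878 + 61983 + 26415 + 28935 = 184508
Step 2: Fold carry: (53436 + 2) = 53438
One's complement = ~53438 & 0xFFFF = 12097

12097


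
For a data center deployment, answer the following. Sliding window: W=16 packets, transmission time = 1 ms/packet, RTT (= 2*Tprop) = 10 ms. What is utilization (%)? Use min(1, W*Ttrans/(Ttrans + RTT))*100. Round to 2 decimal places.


Given: W = 16, Ttrans = 1 ms, RTT = 10 ms (= 2 * Tprop, Tprop = 5 ms)
Cycle time = Ttrans + RTT = 1 + 10 = 11 ms (first packet sent until its ACK returns)
W * Ttrans = 16 * 1 = 16 ms of sending per cycle
W * Ttrans / (Ttrans + RTT) = 16 / 11 = 1.454545
U = min(1, 1.454545) = 1.000000
U% = 100.00%

100.00


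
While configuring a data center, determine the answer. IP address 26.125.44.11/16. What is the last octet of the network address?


Given: IP = 26.125.44.11, prefix = /16
Subnet mask = 255.255.0.0
Last octet of IP: 11
Last octet of mask: 0
Network last octet = 11 AND 0 = 0

0


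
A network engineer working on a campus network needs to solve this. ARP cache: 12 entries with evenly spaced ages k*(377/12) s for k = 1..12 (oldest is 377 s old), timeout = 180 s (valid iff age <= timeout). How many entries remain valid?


Ages are k * 377/12 s for k = 1..12 (spacing = 31.4167 s).
Entry k is valid iff k * 377/12 <= 180 iff k <= 12 * 180 / 377 = 5.7294
n_valid = floor(5.7294) = 5
(n_stale = 12 - 5 = 7)

5


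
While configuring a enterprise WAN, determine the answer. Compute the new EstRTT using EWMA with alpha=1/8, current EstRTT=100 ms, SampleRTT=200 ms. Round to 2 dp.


Given: EstRTT = 100 ms, SampleRTT = 200 ms, alpha = 1/8
New EstRTT = (1 - alpha) * EstRTT + alpha * SampleRTT
(7/8) * 100 = 87.5
(1/8) * 200 = 25
New EstRTT = 87.5 + 25 = 112.5 ms -> 112.50 ms (2 dp)

112.50


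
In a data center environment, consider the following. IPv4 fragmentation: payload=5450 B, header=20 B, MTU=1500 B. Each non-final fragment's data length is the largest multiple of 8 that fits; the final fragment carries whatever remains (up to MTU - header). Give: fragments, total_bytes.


Max data per non-final fragment = floor((MTU - header)/8)*8 = floor((1500 - 20)/8)*8 = floor(1480/8)*8 = 1480 B
Final fragment needs no 8-byte alignment: it can carry up to MTU - header = 1480 B
Non-final fragments needed = ceil((payload - 1480) / 1480) = ceil(3970/1480) = ceil(2.6824) = 3
Number of fragments = 3 + 1 = 4
Fragment sizes (data): 3 * 1480 B + 1010 B (last, 1010 <= 1480 OK)
Total bytes sent = payload + n_frags * header = 5450 + 4*20 = 5450 + 80 = 5530 B

4, 5530


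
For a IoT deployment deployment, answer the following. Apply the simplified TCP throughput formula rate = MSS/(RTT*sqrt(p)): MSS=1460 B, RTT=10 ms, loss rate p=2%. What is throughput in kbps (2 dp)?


Given: MSS = 1460 bytes, RTT = 10 ms, loss = 2%
RTT in seconds = 10 / 1000 = 0.01
Loss rate = 2% = 0.02
sqrt(loss) = sqrt(0.02) = 0.141421356237
Throughput (bytes/s) = 1460 / (0.01 * 0.141421356237) = 1032375.9005
Throughput (kbps) = 1032375.9005 * 8 / 1000 = 8259.007204 -> 8259.01 kbps (2 dp)

8259.01


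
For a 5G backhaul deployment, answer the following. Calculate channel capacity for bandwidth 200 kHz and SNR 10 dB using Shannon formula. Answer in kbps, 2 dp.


Given: B = 200 kHz, SNR = 10 dB
SNR linear = 10^(10/10) = 10
1 + SNR = 11
log2(11) = 3.4594316186
C = 200 * 1000 * 3.4594316186 = 691886.3237 bps
C = 691.886324 kbps -> 691.89 kbps (2 dp)

691.89


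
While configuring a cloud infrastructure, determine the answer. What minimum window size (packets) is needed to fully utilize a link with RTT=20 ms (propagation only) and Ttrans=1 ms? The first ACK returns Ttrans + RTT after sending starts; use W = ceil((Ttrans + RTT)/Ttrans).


Given: Ttrans = 1 ms, RTT = 20 ms (= 2 * Tprop, Tprop = 10 ms)
Time until first ACK returns = Ttrans + RTT = 1 + 20 = 21 ms
Need W * Ttrans >= Ttrans + RTT  ->  W >= (Ttrans + RTT) / Ttrans
(Ttrans + RTT) / Ttrans = 21 / 1 = 21
W_min = ceil(21) = 21

21


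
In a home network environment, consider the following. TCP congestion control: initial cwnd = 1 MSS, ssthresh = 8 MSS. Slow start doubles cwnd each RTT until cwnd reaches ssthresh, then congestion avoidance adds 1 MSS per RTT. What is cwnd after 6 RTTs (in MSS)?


RTT 0: cwnd = 1 MSS (initial)
RTT 1: cwnd = 2 MSS (slow start, doubled)
RTT 2: cwnd = 4 MSS (slow start, doubled)
RTT 3: cwnd = 8 MSS (slow start, doubled)
RTT 4: cwnd = 9 MSS (congestion avoidance, +1)
RTT 5: cwnd = 10 MSS (congestion avoidance, +1)
RTT 6: cwnd = 11 MSS (congestion avoidance, +1)

11
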